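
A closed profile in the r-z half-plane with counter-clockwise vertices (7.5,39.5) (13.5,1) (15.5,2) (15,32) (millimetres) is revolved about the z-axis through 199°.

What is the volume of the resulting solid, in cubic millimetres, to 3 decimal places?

Profile (r,z), 4 vertices: (7.5,39.5) (13.5,1) (15.5,2) (15,32)
edge 0: (7.5,39.5)→(13.5,1)  cross = 7.5·1 − 13.5·39.5 = -525.7500; (r_i+r_j)·cross = 21·-525.7500 = -11040.7500
edge 1: (13.5,1)→(15.5,2)  cross = 13.5·2 − 15.5·1 = 11.5000; (r_i+r_j)·cross = 29·11.5000 = 333.5000
edge 2: (15.5,2)→(15,32)  cross = 15.5·32 − 15·2 = 466.0000; (r_i+r_j)·cross = 30.5·466.0000 = 14213.0000
edge 3: (15,32)→(7.5,39.5)  cross = 15·39.5 − 7.5·32 = 352.5000; (r_i+r_j)·cross = 22.5·352.5000 = 7931.2500
Σcross = 304.2500 → A = |Σcross|/2 = 152.1250 mm²
Σ(r_i+r_j)·cross = 11437.0000 → first moment M = |Σ|/6 = 1906.1667
R_c = M/A = 1906.1667/152.1250 = 12.5303 mm
θ = 199° = 3.473205 rad
V = θ·R_c·A = 3.473205·12.5303·152.1250 = 6620.508 mm³

Volume = 6620.508 mm³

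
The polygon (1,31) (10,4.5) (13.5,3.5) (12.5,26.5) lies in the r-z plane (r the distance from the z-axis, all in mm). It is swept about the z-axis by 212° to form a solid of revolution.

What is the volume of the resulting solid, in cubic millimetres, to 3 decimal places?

Volume = 5594.471 mm³

Profile (r,z), 4 vertices: (1,31) (10,4.5) (13.5,3.5) (12.5,26.5)
edge 0: (1,31)→(10,4.5)  cross = 1·4.5 − 10·31 = -305.5000; (r_i+r_j)·cross = 11·-305.5000 = -3360.5000
edge 1: (10,4.5)→(13.5,3.5)  cross = 10·3.5 − 13.5·4.5 = -25.7500; (r_i+r_j)·cross = 23.5·-25.7500 = -605.1250
edge 2: (13.5,3.5)→(12.5,26.5)  cross = 13.5·26.5 − 12.5·3.5 = 314.0000; (r_i+r_j)·cross = 26·314.0000 = 8164.0000
edge 3: (12.5,26.5)→(1,31)  cross = 12.5·31 − 1·26.5 = 361.0000; (r_i+r_j)·cross = 13.5·361.0000 = 4873.5000
Σcross = 343.7500 → A = |Σcross|/2 = 171.8750 mm²
Σ(r_i+r_j)·cross = 9071.8750 → first moment M = |Σ|/6 = 1511.9792
R_c = M/A = 1511.9792/171.8750 = 8.7970 mm
θ = 212° = 3.700098 rad
V = θ·R_c·A = 3.700098·8.7970·171.8750 = 5594.471 mm³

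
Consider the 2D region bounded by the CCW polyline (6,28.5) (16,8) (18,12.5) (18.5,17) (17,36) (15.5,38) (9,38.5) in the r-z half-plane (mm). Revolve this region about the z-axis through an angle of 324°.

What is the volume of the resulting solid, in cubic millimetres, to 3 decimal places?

Volume = 17458.223 mm³

Profile (r,z), 7 vertices: (6,28.5) (16,8) (18,12.5) (18.5,17) (17,36) (15.5,38) (9,38.5)
edge 0: (6,28.5)→(16,8)  cross = 6·8 − 16·28.5 = -408.0000; (r_i+r_j)·cross = 22·-408.0000 = -8976.0000
edge 1: (16,8)→(18,12.5)  cross = 16·12.5 − 18·8 = 56.0000; (r_i+r_j)·cross = 34·56.0000 = 1904.0000
edge 2: (18,12.5)→(18.5,17)  cross = 18·17 − 18.5·12.5 = 74.7500; (r_i+r_j)·cross = 36.5·74.7500 = 2728.3750
edge 3: (18.5,17)→(17,36)  cross = 18.5·36 − 17·17 = 377.0000; (r_i+r_j)·cross = 35.5·377.0000 = 13383.5000
edge 4: (17,36)→(15.5,38)  cross = 17·38 − 15.5·36 = 88.0000; (r_i+r_j)·cross = 32.5·88.0000 = 2860.0000
edge 5: (15.5,38)→(9,38.5)  cross = 15.5·38.5 − 9·38 = 254.7500; (r_i+r_j)·cross = 24.5·254.7500 = 6241.3750
edge 6: (9,38.5)→(6,28.5)  cross = 9·28.5 − 6·38.5 = 25.5000; (r_i+r_j)·cross = 15·25.5000 = 382.5000
Σcross = 468.0000 → A = |Σcross|/2 = 234.0000 mm²
Σ(r_i+r_j)·cross = 18523.7500 → first moment M = |Σ|/6 = 3087.2917
R_c = M/A = 3087.2917/234.0000 = 13.1936 mm
θ = 324° = 5.654867 rad
V = θ·R_c·A = 5.654867·13.1936·234.0000 = 17458.223 mm³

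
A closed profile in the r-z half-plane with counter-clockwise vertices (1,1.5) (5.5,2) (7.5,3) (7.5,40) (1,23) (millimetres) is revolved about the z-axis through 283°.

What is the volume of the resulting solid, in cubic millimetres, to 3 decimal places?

Volume = 4300.983 mm³

Profile (r,z), 5 vertices: (1,1.5) (5.5,2) (7.5,3) (7.5,40) (1,23)
edge 0: (1,1.5)→(5.5,2)  cross = 1·2 − 5.5·1.5 = -6.2500; (r_i+r_j)·cross = 6.5·-6.2500 = -40.6250
edge 1: (5.5,2)→(7.5,3)  cross = 5.5·3 − 7.5·2 = 1.5000; (r_i+r_j)·cross = 13·1.5000 = 19.5000
edge 2: (7.5,3)→(7.5,40)  cross = 7.5·40 − 7.5·3 = 277.5000; (r_i+r_j)·cross = 15·277.5000 = 4162.5000
edge 3: (7.5,40)→(1,23)  cross = 7.5·23 − 1·40 = 132.5000; (r_i+r_j)·cross = 8.5·132.5000 = 1126.2500
edge 4: (1,23)→(1,1.5)  cross = 1·1.5 − 1·23 = -21.5000; (r_i+r_j)·cross = 2·-21.5000 = -43.0000
Σcross = 383.7500 → A = |Σcross|/2 = 191.8750 mm²
Σ(r_i+r_j)·cross = 5224.6250 → first moment M = |Σ|/6 = 870.7708
R_c = M/A = 870.7708/191.8750 = 4.5382 mm
θ = 283° = 4.939282 rad
V = θ·R_c·A = 4.939282·4.5382·191.8750 = 4300.983 mm³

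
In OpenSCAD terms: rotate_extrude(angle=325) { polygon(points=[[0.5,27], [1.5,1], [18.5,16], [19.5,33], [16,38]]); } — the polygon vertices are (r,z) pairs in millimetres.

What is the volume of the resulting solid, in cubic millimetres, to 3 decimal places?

Profile (r,z), 5 vertices: (0.5,27) (1.5,1) (18.5,16) (19.5,33) (16,38)
edge 0: (0.5,27)→(1.5,1)  cross = 0.5·1 − 1.5·27 = -40.0000; (r_i+r_j)·cross = 2·-40.0000 = -80.0000
edge 1: (1.5,1)→(18.5,16)  cross = 1.5·16 − 18.5·1 = 5.5000; (r_i+r_j)·cross = 20·5.5000 = 110.0000
edge 2: (18.5,16)→(19.5,33)  cross = 18.5·33 − 19.5·16 = 298.5000; (r_i+r_j)·cross = 38·298.5000 = 11343.0000
edge 3: (19.5,33)→(16,38)  cross = 19.5·38 − 16·33 = 213.0000; (r_i+r_j)·cross = 35.5·213.0000 = 7561.5000
edge 4: (16,38)→(0.5,27)  cross = 16·27 − 0.5·38 = 413.0000; (r_i+r_j)·cross = 16.5·413.0000 = 6814.5000
Σcross = 890.0000 → A = |Σcross|/2 = 445.0000 mm²
Σ(r_i+r_j)·cross = 25749.0000 → first moment M = |Σ|/6 = 4291.5000
R_c = M/A = 4291.5000/445.0000 = 9.6438 mm
θ = 325° = 5.672320 rad
V = θ·R_c·A = 5.672320·9.6438·445.0000 = 24342.762 mm³

Volume = 24342.762 mm³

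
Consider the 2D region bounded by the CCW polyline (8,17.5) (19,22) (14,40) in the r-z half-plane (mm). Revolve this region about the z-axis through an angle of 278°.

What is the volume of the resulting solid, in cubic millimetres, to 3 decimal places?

Profile (r,z), 3 vertices: (8,17.5) (19,22) (14,40)
edge 0: (8,17.5)→(19,22)  cross = 8·22 − 19·17.5 = -156.5000; (r_i+r_j)·cross = 27·-156.5000 = -4225.5000
edge 1: (19,22)→(14,40)  cross = 19·40 − 14·22 = 452.0000; (r_i+r_j)·cross = 33·452.0000 = 14916.0000
edge 2: (14,40)→(8,17.5)  cross = 14·17.5 − 8·40 = -75.0000; (r_i+r_j)·cross = 22·-75.0000 = -1650.0000
Σcross = 220.5000 → A = |Σcross|/2 = 110.2500 mm²
Σ(r_i+r_j)·cross = 9040.5000 → first moment M = |Σ|/6 = 1506.7500
R_c = M/A = 1506.7500/110.2500 = 13.6667 mm
θ = 278° = 4.852015 rad
V = θ·R_c·A = 4.852015·13.6667·110.2500 = 7310.774 mm³

Volume = 7310.774 mm³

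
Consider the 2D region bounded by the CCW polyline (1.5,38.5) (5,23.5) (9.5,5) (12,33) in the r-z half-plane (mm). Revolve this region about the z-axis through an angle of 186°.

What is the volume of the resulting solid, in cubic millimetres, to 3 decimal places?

Volume = 3853.508 mm³

Profile (r,z), 4 vertices: (1.5,38.5) (5,23.5) (9.5,5) (12,33)
edge 0: (1.5,38.5)→(5,23.5)  cross = 1.5·23.5 − 5·38.5 = -157.2500; (r_i+r_j)·cross = 6.5·-157.2500 = -1022.1250
edge 1: (5,23.5)→(9.5,5)  cross = 5·5 − 9.5·23.5 = -198.2500; (r_i+r_j)·cross = 14.5·-198.2500 = -2874.6250
edge 2: (9.5,5)→(12,33)  cross = 9.5·33 − 12·5 = 253.5000; (r_i+r_j)·cross = 21.5·253.5000 = 5450.2500
edge 3: (12,33)→(1.5,38.5)  cross = 12·38.5 − 1.5·33 = 412.5000; (r_i+r_j)·cross = 13.5·412.5000 = 5568.7500
Σcross = 310.5000 → A = |Σcross|/2 = 155.2500 mm²
Σ(r_i+r_j)·cross = 7122.2500 → first moment M = |Σ|/6 = 1187.0417
R_c = M/A = 1187.0417/155.2500 = 7.6460 mm
θ = 186° = 3.246312 rad
V = θ·R_c·A = 3.246312·7.6460·155.2500 = 3853.508 mm³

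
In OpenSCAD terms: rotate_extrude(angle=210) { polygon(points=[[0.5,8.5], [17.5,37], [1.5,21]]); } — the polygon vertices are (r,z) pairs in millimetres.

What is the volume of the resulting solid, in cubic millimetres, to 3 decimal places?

Volume = 2191.784 mm³

Profile (r,z), 3 vertices: (0.5,8.5) (17.5,37) (1.5,21)
edge 0: (0.5,8.5)→(17.5,37)  cross = 0.5·37 − 17.5·8.5 = -130.2500; (r_i+r_j)·cross = 18·-130.2500 = -2344.5000
edge 1: (17.5,37)→(1.5,21)  cross = 17.5·21 − 1.5·37 = 312.0000; (r_i+r_j)·cross = 19·312.0000 = 5928.0000
edge 2: (1.5,21)→(0.5,8.5)  cross = 1.5·8.5 − 0.5·21 = 2.2500; (r_i+r_j)·cross = 2·2.2500 = 4.5000
Σcross = 184.0000 → A = |Σcross|/2 = 92.0000 mm²
Σ(r_i+r_j)·cross = 3588.0000 → first moment M = |Σ|/6 = 598.0000
R_c = M/A = 598.0000/92.0000 = 6.5000 mm
θ = 210° = 3.665191 rad
V = θ·R_c·A = 3.665191·6.5000·92.0000 = 2191.784 mm³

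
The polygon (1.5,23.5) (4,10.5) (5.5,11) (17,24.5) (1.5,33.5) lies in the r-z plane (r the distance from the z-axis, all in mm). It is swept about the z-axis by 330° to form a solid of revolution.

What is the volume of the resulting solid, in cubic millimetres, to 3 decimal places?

Profile (r,z), 5 vertices: (1.5,23.5) (4,10.5) (5.5,11) (17,24.5) (1.5,33.5)
edge 0: (1.5,23.5)→(4,10.5)  cross = 1.5·10.5 − 4·23.5 = -78.2500; (r_i+r_j)·cross = 5.5·-78.2500 = -430.3750
edge 1: (4,10.5)→(5.5,11)  cross = 4·11 − 5.5·10.5 = -13.7500; (r_i+r_j)·cross = 9.5·-13.7500 = -130.6250
edge 2: (5.5,11)→(17,24.5)  cross = 5.5·24.5 − 17·11 = -52.2500; (r_i+r_j)·cross = 22.5·-52.2500 = -1175.6250
edge 3: (17,24.5)→(1.5,33.5)  cross = 17·33.5 − 1.5·24.5 = 532.7500; (r_i+r_j)·cross = 18.5·532.7500 = 9855.8750
edge 4: (1.5,33.5)→(1.5,23.5)  cross = 1.5·23.5 − 1.5·33.5 = -15.0000; (r_i+r_j)·cross = 3·-15.0000 = -45.0000
Σcross = 373.5000 → A = |Σcross|/2 = 186.7500 mm²
Σ(r_i+r_j)·cross = 8074.2500 → first moment M = |Σ|/6 = 1345.7083
R_c = M/A = 1345.7083/186.7500 = 7.2059 mm
θ = 330° = 5.759587 rad
V = θ·R_c·A = 5.759587·7.2059·186.7500 = 7750.724 mm³

Volume = 7750.724 mm³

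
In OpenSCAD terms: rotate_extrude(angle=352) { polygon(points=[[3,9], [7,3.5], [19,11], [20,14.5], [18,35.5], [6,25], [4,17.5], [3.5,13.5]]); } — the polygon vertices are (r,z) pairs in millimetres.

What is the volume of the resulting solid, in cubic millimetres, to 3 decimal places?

Profile (r,z), 8 vertices: (3,9) (7,3.5) (19,11) (20,14.5) (18,35.5) (6,25) (4,17.5) (3.5,13.5)
edge 0: (3,9)→(7,3.5)  cross = 3·3.5 − 7·9 = -52.5000; (r_i+r_j)·cross = 10·-52.5000 = -525.0000
edge 1: (7,3.5)→(19,11)  cross = 7·11 − 19·3.5 = 10.5000; (r_i+r_j)·cross = 26·10.5000 = 273.0000
edge 2: (19,11)→(20,14.5)  cross = 19·14.5 − 20·11 = 55.5000; (r_i+r_j)·cross = 39·55.5000 = 2164.5000
edge 3: (20,14.5)→(18,35.5)  cross = 20·35.5 − 18·14.5 = 449.0000; (r_i+r_j)·cross = 38·449.0000 = 17062.0000
edge 4: (18,35.5)→(6,25)  cross = 18·25 − 6·35.5 = 237.0000; (r_i+r_j)·cross = 24·237.0000 = 5688.0000
edge 5: (6,25)→(4,17.5)  cross = 6·17.5 − 4·25 = 5.0000; (r_i+r_j)·cross = 10·5.0000 = 50.0000
edge 6: (4,17.5)→(3.5,13.5)  cross = 4·13.5 − 3.5·17.5 = -7.2500; (r_i+r_j)·cross = 7.5·-7.2500 = -54.3750
edge 7: (3.5,13.5)→(3,9)  cross = 3.5·9 − 3·13.5 = -9.0000; (r_i+r_j)·cross = 6.5·-9.0000 = -58.5000
Σcross = 688.2500 → A = |Σcross|/2 = 344.1250 mm²
Σ(r_i+r_j)·cross = 24599.6250 → first moment M = |Σ|/6 = 4099.9375
R_c = M/A = 4099.9375/344.1250 = 11.9141 mm
θ = 352° = 6.143559 rad
V = θ·R_c·A = 6.143559·11.9141·344.1250 = 25188.208 mm³

Volume = 25188.208 mm³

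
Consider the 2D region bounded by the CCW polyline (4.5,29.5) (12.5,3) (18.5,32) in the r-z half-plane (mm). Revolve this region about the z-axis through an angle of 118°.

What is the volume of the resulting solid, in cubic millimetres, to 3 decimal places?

Volume = 4764.455 mm³

Profile (r,z), 3 vertices: (4.5,29.5) (12.5,3) (18.5,32)
edge 0: (4.5,29.5)→(12.5,3)  cross = 4.5·3 − 12.5·29.5 = -355.2500; (r_i+r_j)·cross = 17·-355.2500 = -6039.2500
edge 1: (12.5,3)→(18.5,32)  cross = 12.5·32 − 18.5·3 = 344.5000; (r_i+r_j)·cross = 31·344.5000 = 10679.5000
edge 2: (18.5,32)→(4.5,29.5)  cross = 18.5·29.5 − 4.5·32 = 401.7500; (r_i+r_j)·cross = 23·401.7500 = 9240.2500
Σcross = 391.0000 → A = |Σcross|/2 = 195.5000 mm²
Σ(r_i+r_j)·cross = 13880.5000 → first moment M = |Σ|/6 = 2313.4167
R_c = M/A = 2313.4167/195.5000 = 11.8333 mm
θ = 118° = 2.059489 rad
V = θ·R_c·A = 2.059489·11.8333·195.5000 = 4764.455 mm³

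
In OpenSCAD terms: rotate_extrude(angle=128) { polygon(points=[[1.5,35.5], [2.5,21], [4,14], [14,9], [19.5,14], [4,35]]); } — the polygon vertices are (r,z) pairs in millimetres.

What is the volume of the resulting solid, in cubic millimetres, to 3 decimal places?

Volume = 4644.624 mm³

Profile (r,z), 6 vertices: (1.5,35.5) (2.5,21) (4,14) (14,9) (19.5,14) (4,35)
edge 0: (1.5,35.5)→(2.5,21)  cross = 1.5·21 − 2.5·35.5 = -57.2500; (r_i+r_j)·cross = 4·-57.2500 = -229.0000
edge 1: (2.5,21)→(4,14)  cross = 2.5·14 − 4·21 = -49.0000; (r_i+r_j)·cross = 6.5·-49.0000 = -318.5000
edge 2: (4,14)→(14,9)  cross = 4·9 − 14·14 = -160.0000; (r_i+r_j)·cross = 18·-160.0000 = -2880.0000
edge 3: (14,9)→(19.5,14)  cross = 14·14 − 19.5·9 = 20.5000; (r_i+r_j)·cross = 33.5·20.5000 = 686.7500
edge 4: (19.5,14)→(4,35)  cross = 19.5·35 − 4·14 = 626.5000; (r_i+r_j)·cross = 23.5·626.5000 = 14722.7500
edge 5: (4,35)→(1.5,35.5)  cross = 4·35.5 − 1.5·35 = 89.5000; (r_i+r_j)·cross = 5.5·89.5000 = 492.2500
Σcross = 470.2500 → A = |Σcross|/2 = 235.1250 mm²
Σ(r_i+r_j)·cross = 12474.2500 → first moment M = |Σ|/6 = 2079.0417
R_c = M/A = 2079.0417/235.1250 = 8.8423 mm
θ = 128° = 2.234021 rad
V = θ·R_c·A = 2.234021·8.8423·235.1250 = 4644.624 mm³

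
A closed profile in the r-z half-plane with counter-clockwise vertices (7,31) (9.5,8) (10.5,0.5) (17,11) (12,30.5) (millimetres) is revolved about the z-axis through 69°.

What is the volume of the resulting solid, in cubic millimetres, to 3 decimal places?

Profile (r,z), 5 vertices: (7,31) (9.5,8) (10.5,0.5) (17,11) (12,30.5)
edge 0: (7,31)→(9.5,8)  cross = 7·8 − 9.5·31 = -238.5000; (r_i+r_j)·cross = 16.5·-238.5000 = -3935.2500
edge 1: (9.5,8)→(10.5,0.5)  cross = 9.5·0.5 − 10.5·8 = -79.2500; (r_i+r_j)·cross = 20·-79.2500 = -1585.0000
edge 2: (10.5,0.5)→(17,11)  cross = 10.5·11 − 17·0.5 = 107.0000; (r_i+r_j)·cross = 27.5·107.0000 = 2942.5000
edge 3: (17,11)→(12,30.5)  cross = 17·30.5 − 12·11 = 386.5000; (r_i+r_j)·cross = 29·386.5000 = 11208.5000
edge 4: (12,30.5)→(7,31)  cross = 12·31 − 7·30.5 = 158.5000; (r_i+r_j)·cross = 19·158.5000 = 3011.5000
Σcross = 334.2500 → A = |Σcross|/2 = 167.1250 mm²
Σ(r_i+r_j)·cross = 11642.2500 → first moment M = |Σ|/6 = 1940.3750
R_c = M/A = 1940.3750/167.1250 = 11.6103 mm
θ = 69° = 1.204277 rad
V = θ·R_c·A = 1.204277·11.6103·167.1250 = 2336.749 mm³

Volume = 2336.749 mm³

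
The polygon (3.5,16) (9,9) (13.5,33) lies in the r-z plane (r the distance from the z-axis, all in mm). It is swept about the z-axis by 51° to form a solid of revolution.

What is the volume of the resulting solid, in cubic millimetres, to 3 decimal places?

Volume = 630.649 mm³

Profile (r,z), 3 vertices: (3.5,16) (9,9) (13.5,33)
edge 0: (3.5,16)→(9,9)  cross = 3.5·9 − 9·16 = -112.5000; (r_i+r_j)·cross = 12.5·-112.5000 = -1406.2500
edge 1: (9,9)→(13.5,33)  cross = 9·33 − 13.5·9 = 175.5000; (r_i+r_j)·cross = 22.5·175.5000 = 3948.7500
edge 2: (13.5,33)→(3.5,16)  cross = 13.5·16 − 3.5·33 = 100.5000; (r_i+r_j)·cross = 17·100.5000 = 1708.5000
Σcross = 163.5000 → A = |Σcross|/2 = 81.7500 mm²
Σ(r_i+r_j)·cross = 4251.0000 → first moment M = |Σ|/6 = 708.5000
R_c = M/A = 708.5000/81.7500 = 8.6667 mm
θ = 51° = 0.890118 rad
V = θ·R_c·A = 0.890118·8.6667·81.7500 = 630.649 mm³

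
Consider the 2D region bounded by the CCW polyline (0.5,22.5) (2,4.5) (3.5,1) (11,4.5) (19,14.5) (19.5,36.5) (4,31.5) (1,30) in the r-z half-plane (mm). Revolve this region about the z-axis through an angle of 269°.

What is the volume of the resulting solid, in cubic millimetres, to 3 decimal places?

Volume = 22987.872 mm³

Profile (r,z), 8 vertices: (0.5,22.5) (2,4.5) (3.5,1) (11,4.5) (19,14.5) (19.5,36.5) (4,31.5) (1,30)
edge 0: (0.5,22.5)→(2,4.5)  cross = 0.5·4.5 − 2·22.5 = -42.7500; (r_i+r_j)·cross = 2.5·-42.7500 = -106.8750
edge 1: (2,4.5)→(3.5,1)  cross = 2·1 − 3.5·4.5 = -13.7500; (r_i+r_j)·cross = 5.5·-13.7500 = -75.6250
edge 2: (3.5,1)→(11,4.5)  cross = 3.5·4.5 − 11·1 = 4.7500; (r_i+r_j)·cross = 14.5·4.7500 = 68.8750
edge 3: (11,4.5)→(19,14.5)  cross = 11·14.5 − 19·4.5 = 74.0000; (r_i+r_j)·cross = 30·74.0000 = 2220.0000
edge 4: (19,14.5)→(19.5,36.5)  cross = 19·36.5 − 19.5·14.5 = 410.7500; (r_i+r_j)·cross = 38.5·410.7500 = 15813.8750
edge 5: (19.5,36.5)→(4,31.5)  cross = 19.5·31.5 − 4·36.5 = 468.2500; (r_i+r_j)·cross = 23.5·468.2500 = 11003.8750
edge 6: (4,31.5)→(1,30)  cross = 4·30 − 1·31.5 = 88.5000; (r_i+r_j)·cross = 5·88.5000 = 442.5000
edge 7: (1,30)→(0.5,22.5)  cross = 1·22.5 − 0.5·30 = 7.5000; (r_i+r_j)·cross = 1.5·7.5000 = 11.2500
Σcross = 997.2500 → A = |Σcross|/2 = 498.6250 mm²
Σ(r_i+r_j)·cross = 29377.8750 → first moment M = |Σ|/6 = 4896.3125
R_c = M/A = 4896.3125/498.6250 = 9.8196 mm
θ = 269° = 4.694936 rad
V = θ·R_c·A = 4.694936·9.8196·498.6250 = 22987.872 mm³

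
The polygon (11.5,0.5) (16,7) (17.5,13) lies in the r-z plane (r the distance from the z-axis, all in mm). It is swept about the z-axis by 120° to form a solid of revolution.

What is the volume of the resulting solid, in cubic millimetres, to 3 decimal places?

Profile (r,z), 3 vertices: (11.5,0.5) (16,7) (17.5,13)
edge 0: (11.5,0.5)→(16,7)  cross = 11.5·7 − 16·0.5 = 72.5000; (r_i+r_j)·cross = 27.5·72.5000 = 1993.7500
edge 1: (16,7)→(17.5,13)  cross = 16·13 − 17.5·7 = 85.5000; (r_i+r_j)·cross = 33.5·85.5000 = 2864.2500
edge 2: (17.5,13)→(11.5,0.5)  cross = 17.5·0.5 − 11.5·13 = -140.7500; (r_i+r_j)·cross = 29·-140.7500 = -4081.7500
Σcross = 17.2500 → A = |Σcross|/2 = 8.6250 mm²
Σ(r_i+r_j)·cross = 776.2500 → first moment M = |Σ|/6 = 129.3750
R_c = M/A = 129.3750/8.6250 = 15.0000 mm
θ = 120° = 2.094395 rad
V = θ·R_c·A = 2.094395·15.0000·8.6250 = 270.962 mm³

Volume = 270.962 mm³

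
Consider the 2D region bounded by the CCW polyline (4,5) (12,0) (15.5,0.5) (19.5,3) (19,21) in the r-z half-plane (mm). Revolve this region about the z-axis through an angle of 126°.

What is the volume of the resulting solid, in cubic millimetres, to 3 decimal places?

Profile (r,z), 5 vertices: (4,5) (12,0) (15.5,0.5) (19.5,3) (19,21)
edge 0: (4,5)→(12,0)  cross = 4·0 − 12·5 = -60.0000; (r_i+r_j)·cross = 16·-60.0000 = -960.0000
edge 1: (12,0)→(15.5,0.5)  cross = 12·0.5 − 15.5·0 = 6.0000; (r_i+r_j)·cross = 27.5·6.0000 = 165.0000
edge 2: (15.5,0.5)→(19.5,3)  cross = 15.5·3 − 19.5·0.5 = 36.7500; (r_i+r_j)·cross = 35·36.7500 = 1286.2500
edge 3: (19.5,3)→(19,21)  cross = 19.5·21 − 19·3 = 352.5000; (r_i+r_j)·cross = 38.5·352.5000 = 13571.2500
edge 4: (19,21)→(4,5)  cross = 19·5 − 4·21 = 11.0000; (r_i+r_j)·cross = 23·11.0000 = 253.0000
Σcross = 346.2500 → A = |Σcross|/2 = 173.1250 mm²
Σ(r_i+r_j)·cross = 14315.5000 → first moment M = |Σ|/6 = 2385.9167
R_c = M/A = 2385.9167/173.1250 = 13.7815 mm
θ = 126° = 2.199115 rad
V = θ·R_c·A = 2.199115·13.7815·173.1250 = 5246.905 mm³

Volume = 5246.905 mm³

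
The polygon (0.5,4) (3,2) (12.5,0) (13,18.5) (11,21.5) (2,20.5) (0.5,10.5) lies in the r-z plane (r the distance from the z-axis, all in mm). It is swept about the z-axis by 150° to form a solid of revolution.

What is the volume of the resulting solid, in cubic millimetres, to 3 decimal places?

Volume = 4228.496 mm³

Profile (r,z), 7 vertices: (0.5,4) (3,2) (12.5,0) (13,18.5) (11,21.5) (2,20.5) (0.5,10.5)
edge 0: (0.5,4)→(3,2)  cross = 0.5·2 − 3·4 = -11.0000; (r_i+r_j)·cross = 3.5·-11.0000 = -38.5000
edge 1: (3,2)→(12.5,0)  cross = 3·0 − 12.5·2 = -25.0000; (r_i+r_j)·cross = 15.5·-25.0000 = -387.5000
edge 2: (12.5,0)→(13,18.5)  cross = 12.5·18.5 − 13·0 = 231.2500; (r_i+r_j)·cross = 25.5·231.2500 = 5896.8750
edge 3: (13,18.5)→(11,21.5)  cross = 13·21.5 − 11·18.5 = 76.0000; (r_i+r_j)·cross = 24·76.0000 = 1824.0000
edge 4: (11,21.5)→(2,20.5)  cross = 11·20.5 − 2·21.5 = 182.5000; (r_i+r_j)·cross = 13·182.5000 = 2372.5000
edge 5: (2,20.5)→(0.5,10.5)  cross = 2·10.5 − 0.5·20.5 = 10.7500; (r_i+r_j)·cross = 2.5·10.7500 = 26.8750
edge 6: (0.5,10.5)→(0.5,4)  cross = 0.5·4 − 0.5·10.5 = -3.2500; (r_i+r_j)·cross = 1·-3.2500 = -3.2500
Σcross = 461.2500 → A = |Σcross|/2 = 230.6250 mm²
Σ(r_i+r_j)·cross = 9691.0000 → first moment M = |Σ|/6 = 1615.1667
R_c = M/A = 1615.1667/230.6250 = 7.0034 mm
θ = 150° = 2.617994 rad
V = θ·R_c·A = 2.617994·7.0034·230.6250 = 4228.496 mm³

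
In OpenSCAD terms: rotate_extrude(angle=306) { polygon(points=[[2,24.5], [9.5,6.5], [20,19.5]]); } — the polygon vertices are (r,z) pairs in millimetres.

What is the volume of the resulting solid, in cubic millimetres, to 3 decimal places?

Profile (r,z), 3 vertices: (2,24.5) (9.5,6.5) (20,19.5)
edge 0: (2,24.5)→(9.5,6.5)  cross = 2·6.5 − 9.5·24.5 = -219.7500; (r_i+r_j)·cross = 11.5·-219.7500 = -2527.1250
edge 1: (9.5,6.5)→(20,19.5)  cross = 9.5·19.5 − 20·6.5 = 55.2500; (r_i+r_j)·cross = 29.5·55.2500 = 1629.8750
edge 2: (20,19.5)→(2,24.5)  cross = 20·24.5 − 2·19.5 = 451.0000; (r_i+r_j)·cross = 22·451.0000 = 9922.0000
Σcross = 286.5000 → A = |Σcross|/2 = 143.2500 mm²
Σ(r_i+r_j)·cross = 9024.7500 → first moment M = |Σ|/6 = 1504.1250
R_c = M/A = 1504.1250/143.2500 = 10.5000 mm
θ = 306° = 5.340708 rad
V = θ·R_c·A = 5.340708·10.5000·143.2500 = 8033.092 mm³

Volume = 8033.092 mm³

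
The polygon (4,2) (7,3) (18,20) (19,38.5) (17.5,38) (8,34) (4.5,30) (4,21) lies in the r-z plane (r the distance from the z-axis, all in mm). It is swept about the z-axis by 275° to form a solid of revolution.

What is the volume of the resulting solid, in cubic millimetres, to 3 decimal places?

Profile (r,z), 8 vertices: (4,2) (7,3) (18,20) (19,38.5) (17.5,38) (8,34) (4.5,30) (4,21)
edge 0: (4,2)→(7,3)  cross = 4·3 − 7·2 = -2.0000; (r_i+r_j)·cross = 11·-2.0000 = -22.0000
edge 1: (7,3)→(18,20)  cross = 7·20 − 18·3 = 86.0000; (r_i+r_j)·cross = 25·86.0000 = 2150.0000
edge 2: (18,20)→(19,38.5)  cross = 18·38.5 − 19·20 = 313.0000; (r_i+r_j)·cross = 37·313.0000 = 11581.0000
edge 3: (19,38.5)→(17.5,38)  cross = 19·38 − 17.5·38.5 = 48.2500; (r_i+r_j)·cross = 36.5·48.2500 = 1761.1250
edge 4: (17.5,38)→(8,34)  cross = 17.5·34 − 8·38 = 291.0000; (r_i+r_j)·cross = 25.5·291.0000 = 7420.5000
edge 5: (8,34)→(4.5,30)  cross = 8·30 − 4.5·34 = 87.0000; (r_i+r_j)·cross = 12.5·87.0000 = 1087.5000
edge 6: (4.5,30)→(4,21)  cross = 4.5·21 − 4·30 = -25.5000; (r_i+r_j)·cross = 8.5·-25.5000 = -216.7500
edge 7: (4,21)→(4,2)  cross = 4·2 − 4·21 = -76.0000; (r_i+r_j)·cross = 8·-76.0000 = -608.0000
Σcross = 721.7500 → A = |Σcross|/2 = 360.8750 mm²
Σ(r_i+r_j)·cross = 23153.3750 → first moment M = |Σ|/6 = 3858.8958
R_c = M/A = 3858.8958/360.8750 = 10.6932 mm
θ = 275° = 4.799655 rad
V = θ·R_c·A = 4.799655·10.6932·360.8750 = 18521.370 mm³

Volume = 18521.370 mm³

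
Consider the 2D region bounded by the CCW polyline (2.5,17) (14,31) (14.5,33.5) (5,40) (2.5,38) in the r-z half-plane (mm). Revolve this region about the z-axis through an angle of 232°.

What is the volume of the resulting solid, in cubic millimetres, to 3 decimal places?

Volume = 4294.644 mm³

Profile (r,z), 5 vertices: (2.5,17) (14,31) (14.5,33.5) (5,40) (2.5,38)
edge 0: (2.5,17)→(14,31)  cross = 2.5·31 − 14·17 = -160.5000; (r_i+r_j)·cross = 16.5·-160.5000 = -2648.2500
edge 1: (14,31)→(14.5,33.5)  cross = 14·33.5 − 14.5·31 = 19.5000; (r_i+r_j)·cross = 28.5·19.5000 = 555.7500
edge 2: (14.5,33.5)→(5,40)  cross = 14.5·40 − 5·33.5 = 412.5000; (r_i+r_j)·cross = 19.5·412.5000 = 8043.7500
edge 3: (5,40)→(2.5,38)  cross = 5·38 − 2.5·40 = 90.0000; (r_i+r_j)·cross = 7.5·90.0000 = 675.0000
edge 4: (2.5,38)→(2.5,17)  cross = 2.5·17 − 2.5·38 = -52.5000; (r_i+r_j)·cross = 5·-52.5000 = -262.5000
Σcross = 309.0000 → A = |Σcross|/2 = 154.5000 mm²
Σ(r_i+r_j)·cross = 6363.7500 → first moment M = |Σ|/6 = 1060.6250
R_c = M/A = 1060.6250/154.5000 = 6.8649 mm
θ = 232° = 4.049164 rad
V = θ·R_c·A = 4.049164·6.8649·154.5000 = 4294.644 mm³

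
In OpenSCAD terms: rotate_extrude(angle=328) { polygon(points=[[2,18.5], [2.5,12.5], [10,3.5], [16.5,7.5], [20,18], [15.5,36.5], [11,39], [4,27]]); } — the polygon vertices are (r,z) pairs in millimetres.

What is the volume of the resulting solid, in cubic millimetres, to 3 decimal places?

Profile (r,z), 8 vertices: (2,18.5) (2.5,12.5) (10,3.5) (16.5,7.5) (20,18) (15.5,36.5) (11,39) (4,27)
edge 0: (2,18.5)→(2.5,12.5)  cross = 2·12.5 − 2.5·18.5 = -21.2500; (r_i+r_j)·cross = 4.5·-21.2500 = -95.6250
edge 1: (2.5,12.5)→(10,3.5)  cross = 2.5·3.5 − 10·12.5 = -116.2500; (r_i+r_j)·cross = 12.5·-116.2500 = -1453.1250
edge 2: (10,3.5)→(16.5,7.5)  cross = 10·7.5 − 16.5·3.5 = 17.2500; (r_i+r_j)·cross = 26.5·17.2500 = 457.1250
edge 3: (16.5,7.5)→(20,18)  cross = 16.5·18 − 20·7.5 = 147.0000; (r_i+r_j)·cross = 36.5·147.0000 = 5365.5000
edge 4: (20,18)→(15.5,36.5)  cross = 20·36.5 − 15.5·18 = 451.0000; (r_i+r_j)·cross = 35.5·451.0000 = 16010.5000
edge 5: (15.5,36.5)→(11,39)  cross = 15.5·39 − 11·36.5 = 203.0000; (r_i+r_j)·cross = 26.5·203.0000 = 5379.5000
edge 6: (11,39)→(4,27)  cross = 11·27 − 4·39 = 141.0000; (r_i+r_j)·cross = 15·141.0000 = 2115.0000
edge 7: (4,27)→(2,18.5)  cross = 4·18.5 − 2·27 = 20.0000; (r_i+r_j)·cross = 6·20.0000 = 120.0000
Σcross = 841.7500 → A = |Σcross|/2 = 420.8750 mm²
Σ(r_i+r_j)·cross = 27898.8750 → first moment M = |Σ|/6 = 4649.8125
R_c = M/A = 4649.8125/420.8750 = 11.0480 mm
θ = 328° = 5.724680 rad
V = θ·R_c·A = 5.724680·11.0480·420.8750 = 26618.688 mm³

Volume = 26618.688 mm³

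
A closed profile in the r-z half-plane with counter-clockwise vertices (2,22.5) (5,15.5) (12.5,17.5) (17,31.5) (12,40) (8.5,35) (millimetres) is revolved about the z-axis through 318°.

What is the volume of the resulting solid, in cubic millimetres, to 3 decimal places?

Volume = 11174.874 mm³

Profile (r,z), 6 vertices: (2,22.5) (5,15.5) (12.5,17.5) (17,31.5) (12,40) (8.5,35)
edge 0: (2,22.5)→(5,15.5)  cross = 2·15.5 − 5·22.5 = -81.5000; (r_i+r_j)·cross = 7·-81.5000 = -570.5000
edge 1: (5,15.5)→(12.5,17.5)  cross = 5·17.5 − 12.5·15.5 = -106.2500; (r_i+r_j)·cross = 17.5·-106.2500 = -1859.3750
edge 2: (12.5,17.5)→(17,31.5)  cross = 12.5·31.5 − 17·17.5 = 96.2500; (r_i+r_j)·cross = 29.5·96.2500 = 2839.3750
edge 3: (17,31.5)→(12,40)  cross = 17·40 − 12·31.5 = 302.0000; (r_i+r_j)·cross = 29·302.0000 = 8758.0000
edge 4: (12,40)→(8.5,35)  cross = 12·35 − 8.5·40 = 80.0000; (r_i+r_j)·cross = 20.5·80.0000 = 1640.0000
edge 5: (8.5,35)→(2,22.5)  cross = 8.5·22.5 − 2·35 = 121.2500; (r_i+r_j)·cross = 10.5·121.2500 = 1273.1250
Σcross = 411.7500 → A = |Σcross|/2 = 205.8750 mm²
Σ(r_i+r_j)·cross = 12080.6250 → first moment M = |Σ|/6 = 2013.4375
R_c = M/A = 2013.4375/205.8750 = 9.7799 mm
θ = 318° = 5.550147 rad
V = θ·R_c·A = 5.550147·9.7799·205.8750 = 11174.874 mm³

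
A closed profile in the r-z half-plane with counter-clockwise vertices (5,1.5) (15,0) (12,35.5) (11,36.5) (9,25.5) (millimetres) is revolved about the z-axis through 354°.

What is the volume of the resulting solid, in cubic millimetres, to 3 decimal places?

Volume = 12834.732 mm³

Profile (r,z), 5 vertices: (5,1.5) (15,0) (12,35.5) (11,36.5) (9,25.5)
edge 0: (5,1.5)→(15,0)  cross = 5·0 − 15·1.5 = -22.5000; (r_i+r_j)·cross = 20·-22.5000 = -450.0000
edge 1: (15,0)→(12,35.5)  cross = 15·35.5 − 12·0 = 532.5000; (r_i+r_j)·cross = 27·532.5000 = 14377.5000
edge 2: (12,35.5)→(11,36.5)  cross = 12·36.5 − 11·35.5 = 47.5000; (r_i+r_j)·cross = 23·47.5000 = 1092.5000
edge 3: (11,36.5)→(9,25.5)  cross = 11·25.5 − 9·36.5 = -48.0000; (r_i+r_j)·cross = 20·-48.0000 = -960.0000
edge 4: (9,25.5)→(5,1.5)  cross = 9·1.5 − 5·25.5 = -114.0000; (r_i+r_j)·cross = 14·-114.0000 = -1596.0000
Σcross = 395.5000 → A = |Σcross|/2 = 197.7500 mm²
Σ(r_i+r_j)·cross = 12464.0000 → first moment M = |Σ|/6 = 2077.3333
R_c = M/A = 2077.3333/197.7500 = 10.5048 mm
θ = 354° = 6.178466 rad
V = θ·R_c·A = 6.178466·10.5048·197.7500 = 12834.732 mm³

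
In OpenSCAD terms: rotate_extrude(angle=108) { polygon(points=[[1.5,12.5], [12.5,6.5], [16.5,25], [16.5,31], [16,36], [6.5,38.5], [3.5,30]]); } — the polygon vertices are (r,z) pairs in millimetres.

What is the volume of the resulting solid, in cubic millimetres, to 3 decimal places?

Volume = 6140.086 mm³

Profile (r,z), 7 vertices: (1.5,12.5) (12.5,6.5) (16.5,25) (16.5,31) (16,36) (6.5,38.5) (3.5,30)
edge 0: (1.5,12.5)→(12.5,6.5)  cross = 1.5·6.5 − 12.5·12.5 = -146.5000; (r_i+r_j)·cross = 14·-146.5000 = -2051.0000
edge 1: (12.5,6.5)→(16.5,25)  cross = 12.5·25 − 16.5·6.5 = 205.2500; (r_i+r_j)·cross = 29·205.2500 = 5952.2500
edge 2: (16.5,25)→(16.5,31)  cross = 16.5·31 − 16.5·25 = 99.0000; (r_i+r_j)·cross = 33·99.0000 = 3267.0000
edge 3: (16.5,31)→(16,36)  cross = 16.5·36 − 16·31 = 98.0000; (r_i+r_j)·cross = 32.5·98.0000 = 3185.0000
edge 4: (16,36)→(6.5,38.5)  cross = 16·38.5 − 6.5·36 = 382.0000; (r_i+r_j)·cross = 22.5·382.0000 = 8595.0000
edge 5: (6.5,38.5)→(3.5,30)  cross = 6.5·30 − 3.5·38.5 = 60.2500; (r_i+r_j)·cross = 10·60.2500 = 602.5000
edge 6: (3.5,30)→(1.5,12.5)  cross = 3.5·12.5 − 1.5·30 = -1.2500; (r_i+r_j)·cross = 5·-1.2500 = -6.2500
Σcross = 696.7500 → A = |Σcross|/2 = 348.3750 mm²
Σ(r_i+r_j)·cross = 19544.5000 → first moment M = |Σ|/6 = 3257.4167
R_c = M/A = 3257.4167/348.3750 = 9.3503 mm
θ = 108° = 1.884956 rad
V = θ·R_c·A = 1.884956·9.3503·348.3750 = 6140.086 mm³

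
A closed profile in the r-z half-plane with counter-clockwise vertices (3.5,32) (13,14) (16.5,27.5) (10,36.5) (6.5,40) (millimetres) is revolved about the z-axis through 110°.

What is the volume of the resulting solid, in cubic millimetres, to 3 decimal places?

Profile (r,z), 5 vertices: (3.5,32) (13,14) (16.5,27.5) (10,36.5) (6.5,40)
edge 0: (3.5,32)→(13,14)  cross = 3.5·14 − 13·32 = -367.0000; (r_i+r_j)·cross = 16.5·-367.0000 = -6055.5000
edge 1: (13,14)→(16.5,27.5)  cross = 13·27.5 − 16.5·14 = 126.5000; (r_i+r_j)·cross = 29.5·126.5000 = 3731.7500
edge 2: (16.5,27.5)→(10,36.5)  cross = 16.5·36.5 − 10·27.5 = 327.2500; (r_i+r_j)·cross = 26.5·327.2500 = 8672.1250
edge 3: (10,36.5)→(6.5,40)  cross = 10·40 − 6.5·36.5 = 162.7500; (r_i+r_j)·cross = 16.5·162.7500 = 2685.3750
edge 4: (6.5,40)→(3.5,32)  cross = 6.5·32 − 3.5·40 = 68.0000; (r_i+r_j)·cross = 10·68.0000 = 680.0000
Σcross = 317.5000 → A = |Σcross|/2 = 158.7500 mm²
Σ(r_i+r_j)·cross = 9713.7500 → first moment M = |Σ|/6 = 1618.9583
R_c = M/A = 1618.9583/158.7500 = 10.1982 mm
θ = 110° = 1.919862 rad
V = θ·R_c·A = 1.919862·10.1982·158.7500 = 3108.177 mm³

Volume = 3108.177 mm³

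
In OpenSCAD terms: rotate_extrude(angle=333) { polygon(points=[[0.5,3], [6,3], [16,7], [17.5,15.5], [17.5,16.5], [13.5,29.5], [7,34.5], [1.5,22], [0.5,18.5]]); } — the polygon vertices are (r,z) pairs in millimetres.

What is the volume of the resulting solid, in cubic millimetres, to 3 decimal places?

Volume = 19262.243 mm³

Profile (r,z), 9 vertices: (0.5,3) (6,3) (16,7) (17.5,15.5) (17.5,16.5) (13.5,29.5) (7,34.5) (1.5,22) (0.5,18.5)
edge 0: (0.5,3)→(6,3)  cross = 0.5·3 − 6·3 = -16.5000; (r_i+r_j)·cross = 6.5·-16.5000 = -107.2500
edge 1: (6,3)→(16,7)  cross = 6·7 − 16·3 = -6.0000; (r_i+r_j)·cross = 22·-6.0000 = -132.0000
edge 2: (16,7)→(17.5,15.5)  cross = 16·15.5 − 17.5·7 = 125.5000; (r_i+r_j)·cross = 33.5·125.5000 = 4204.2500
edge 3: (17.5,15.5)→(17.5,16.5)  cross = 17.5·16.5 − 17.5·15.5 = 17.5000; (r_i+r_j)·cross = 35·17.5000 = 612.5000
edge 4: (17.5,16.5)→(13.5,29.5)  cross = 17.5·29.5 − 13.5·16.5 = 293.5000; (r_i+r_j)·cross = 31·293.5000 = 9098.5000
edge 5: (13.5,29.5)→(7,34.5)  cross = 13.5·34.5 − 7·29.5 = 259.2500; (r_i+r_j)·cross = 20.5·259.2500 = 5314.6250
edge 6: (7,34.5)→(1.5,22)  cross = 7·22 − 1.5·34.5 = 102.2500; (r_i+r_j)·cross = 8.5·102.2500 = 869.1250
edge 7: (1.5,22)→(0.5,18.5)  cross = 1.5·18.5 − 0.5·22 = 16.7500; (r_i+r_j)·cross = 2·16.7500 = 33.5000
edge 8: (0.5,18.5)→(0.5,3)  cross = 0.5·3 − 0.5·18.5 = -7.7500; (r_i+r_j)·cross = 1·-7.7500 = -7.7500
Σcross = 784.5000 → A = |Σcross|/2 = 392.2500 mm²
Σ(r_i+r_j)·cross = 19885.5000 → first moment M = |Σ|/6 = 3314.2500
R_c = M/A = 3314.2500/392.2500 = 8.4493 mm
θ = 333° = 5.811946 rad
V = θ·R_c·A = 5.811946·8.4493·392.2500 = 19262.243 mm³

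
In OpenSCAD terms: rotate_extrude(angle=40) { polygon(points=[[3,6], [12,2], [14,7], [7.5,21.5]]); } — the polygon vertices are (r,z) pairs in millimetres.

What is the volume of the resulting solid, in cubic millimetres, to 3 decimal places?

Volume = 652.055 mm³

Profile (r,z), 4 vertices: (3,6) (12,2) (14,7) (7.5,21.5)
edge 0: (3,6)→(12,2)  cross = 3·2 − 12·6 = -66.0000; (r_i+r_j)·cross = 15·-66.0000 = -990.0000
edge 1: (12,2)→(14,7)  cross = 12·7 − 14·2 = 56.0000; (r_i+r_j)·cross = 26·56.0000 = 1456.0000
edge 2: (14,7)→(7.5,21.5)  cross = 14·21.5 − 7.5·7 = 248.5000; (r_i+r_j)·cross = 21.5·248.5000 = 5342.7500
edge 3: (7.5,21.5)→(3,6)  cross = 7.5·6 − 3·21.5 = -19.5000; (r_i+r_j)·cross = 10.5·-19.5000 = -204.7500
Σcross = 219.0000 → A = |Σcross|/2 = 109.5000 mm²
Σ(r_i+r_j)·cross = 5604.0000 → first moment M = |Σ|/6 = 934.0000
R_c = M/A = 934.0000/109.5000 = 8.5297 mm
θ = 40° = 0.698132 rad
V = θ·R_c·A = 0.698132·8.5297·109.5000 = 652.055 mm³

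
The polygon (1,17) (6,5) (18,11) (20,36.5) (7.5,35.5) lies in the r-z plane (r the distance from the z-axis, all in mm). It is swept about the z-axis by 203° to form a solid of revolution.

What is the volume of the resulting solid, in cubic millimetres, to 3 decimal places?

Profile (r,z), 5 vertices: (1,17) (6,5) (18,11) (20,36.5) (7.5,35.5)
edge 0: (1,17)→(6,5)  cross = 1·5 − 6·17 = -97.0000; (r_i+r_j)·cross = 7·-97.0000 = -679.0000
edge 1: (6,5)→(18,11)  cross = 6·11 − 18·5 = -24.0000; (r_i+r_j)·cross = 24·-24.0000 = -576.0000
edge 2: (18,11)→(20,36.5)  cross = 18·36.5 − 20·11 = 437.0000; (r_i+r_j)·cross = 38·437.0000 = 16606.0000
edge 3: (20,36.5)→(7.5,35.5)  cross = 20·35.5 − 7.5·36.5 = 436.2500; (r_i+r_j)·cross = 27.5·436.2500 = 11996.8750
edge 4: (7.5,35.5)→(1,17)  cross = 7.5·17 − 1·35.5 = 92.0000; (r_i+r_j)·cross = 8.5·92.0000 = 782.0000
Σcross = 844.2500 → A = |Σcross|/2 = 422.1250 mm²
Σ(r_i+r_j)·cross = 28129.8750 → first moment M = |Σ|/6 = 4688.3125
R_c = M/A = 4688.3125/422.1250 = 11.1065 mm
θ = 203° = 3.543018 rad
V = θ·R_c·A = 3.543018·11.1065·422.1250 = 16610.777 mm³

Volume = 16610.777 mm³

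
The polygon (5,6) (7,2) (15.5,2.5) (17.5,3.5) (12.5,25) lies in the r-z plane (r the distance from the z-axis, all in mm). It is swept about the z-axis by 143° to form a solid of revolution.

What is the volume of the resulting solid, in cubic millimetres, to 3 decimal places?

Profile (r,z), 5 vertices: (5,6) (7,2) (15.5,2.5) (17.5,3.5) (12.5,25)
edge 0: (5,6)→(7,2)  cross = 5·2 − 7·6 = -32.0000; (r_i+r_j)·cross = 12·-32.0000 = -384.0000
edge 1: (7,2)→(15.5,2.5)  cross = 7·2.5 − 15.5·2 = -13.5000; (r_i+r_j)·cross = 22.5·-13.5000 = -303.7500
edge 2: (15.5,2.5)→(17.5,3.5)  cross = 15.5·3.5 − 17.5·2.5 = 10.5000; (r_i+r_j)·cross = 33·10.5000 = 346.5000
edge 3: (17.5,3.5)→(12.5,25)  cross = 17.5·25 − 12.5·3.5 = 393.7500; (r_i+r_j)·cross = 30·393.7500 = 11812.5000
edge 4: (12.5,25)→(5,6)  cross = 12.5·6 − 5·25 = -50.0000; (r_i+r_j)·cross = 17.5·-50.0000 = -875.0000
Σcross = 308.7500 → A = |Σcross|/2 = 154.3750 mm²
Σ(r_i+r_j)·cross = 10596.2500 → first moment M = |Σ|/6 = 1766.0417
R_c = M/A = 1766.0417/154.3750 = 11.4399 mm
θ = 143° = 2.495821 rad
V = θ·R_c·A = 2.495821·11.4399·154.3750 = 4407.724 mm³

Volume = 4407.724 mm³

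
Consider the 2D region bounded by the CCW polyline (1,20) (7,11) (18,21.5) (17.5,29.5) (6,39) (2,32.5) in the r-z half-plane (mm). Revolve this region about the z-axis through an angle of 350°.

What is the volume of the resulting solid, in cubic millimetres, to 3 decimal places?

Volume = 16403.641 mm³

Profile (r,z), 6 vertices: (1,20) (7,11) (18,21.5) (17.5,29.5) (6,39) (2,32.5)
edge 0: (1,20)→(7,11)  cross = 1·11 − 7·20 = -129.0000; (r_i+r_j)·cross = 8·-129.0000 = -1032.0000
edge 1: (7,11)→(18,21.5)  cross = 7·21.5 − 18·11 = -47.5000; (r_i+r_j)·cross = 25·-47.5000 = -1187.5000
edge 2: (18,21.5)→(17.5,29.5)  cross = 18·29.5 − 17.5·21.5 = 154.7500; (r_i+r_j)·cross = 35.5·154.7500 = 5493.6250
edge 3: (17.5,29.5)→(6,39)  cross = 17.5·39 − 6·29.5 = 505.5000; (r_i+r_j)·cross = 23.5·505.5000 = 11879.2500
edge 4: (6,39)→(2,32.5)  cross = 6·32.5 − 2·39 = 117.0000; (r_i+r_j)·cross = 8·117.0000 = 936.0000
edge 5: (2,32.5)→(1,20)  cross = 2·20 − 1·32.5 = 7.5000; (r_i+r_j)·cross = 3·7.5000 = 22.5000
Σcross = 608.2500 → A = |Σcross|/2 = 304.1250 mm²
Σ(r_i+r_j)·cross = 16111.8750 → first moment M = |Σ|/6 = 2685.3125
R_c = M/A = 2685.3125/304.1250 = 8.8296 mm
θ = 350° = 6.108652 rad
V = θ·R_c·A = 6.108652·8.8296·304.1250 = 16403.641 mm³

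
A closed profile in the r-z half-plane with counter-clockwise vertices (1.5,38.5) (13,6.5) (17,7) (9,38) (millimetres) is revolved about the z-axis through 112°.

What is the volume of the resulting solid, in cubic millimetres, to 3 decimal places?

Profile (r,z), 4 vertices: (1.5,38.5) (13,6.5) (17,7) (9,38)
edge 0: (1.5,38.5)→(13,6.5)  cross = 1.5·6.5 − 13·38.5 = -490.7500; (r_i+r_j)·cross = 14.5·-490.7500 = -7115.8750
edge 1: (13,6.5)→(17,7)  cross = 13·7 − 17·6.5 = -19.5000; (r_i+r_j)·cross = 30·-19.5000 = -585.0000
edge 2: (17,7)→(9,38)  cross = 17·38 − 9·7 = 583.0000; (r_i+r_j)·cross = 26·583.0000 = 15158.0000
edge 3: (9,38)→(1.5,38.5)  cross = 9·38.5 − 1.5·38 = 289.5000; (r_i+r_j)·cross = 10.5·289.5000 = 3039.7500
Σcross = 362.2500 → A = |Σcross|/2 = 181.1250 mm²
Σ(r_i+r_j)·cross = 10496.8750 → first moment M = |Σ|/6 = 1749.4792
R_c = M/A = 1749.4792/181.1250 = 9.6590 mm
θ = 112° = 1.954769 rad
V = θ·R_c·A = 1.954769·9.6590·181.1250 = 3419.827 mm³

Volume = 3419.827 mm³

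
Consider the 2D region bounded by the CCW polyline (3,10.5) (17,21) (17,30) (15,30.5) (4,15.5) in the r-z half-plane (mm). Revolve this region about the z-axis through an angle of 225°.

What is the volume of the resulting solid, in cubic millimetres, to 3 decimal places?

Volume = 4680.973 mm³

Profile (r,z), 5 vertices: (3,10.5) (17,21) (17,30) (15,30.5) (4,15.5)
edge 0: (3,10.5)→(17,21)  cross = 3·21 − 17·10.5 = -115.5000; (r_i+r_j)·cross = 20·-115.5000 = -2310.0000
edge 1: (17,21)→(17,30)  cross = 17·30 − 17·21 = 153.0000; (r_i+r_j)·cross = 34·153.0000 = 5202.0000
edge 2: (17,30)→(15,30.5)  cross = 17·30.5 − 15·30 = 68.5000; (r_i+r_j)·cross = 32·68.5000 = 2192.0000
edge 3: (15,30.5)→(4,15.5)  cross = 15·15.5 − 4·30.5 = 110.5000; (r_i+r_j)·cross = 19·110.5000 = 2099.5000
edge 4: (4,15.5)→(3,10.5)  cross = 4·10.5 − 3·15.5 = -4.5000; (r_i+r_j)·cross = 7·-4.5000 = -31.5000
Σcross = 212.0000 → A = |Σcross|/2 = 106.0000 mm²
Σ(r_i+r_j)·cross = 7152.0000 → first moment M = |Σ|/6 = 1192.0000
R_c = M/A = 1192.0000/106.0000 = 11.2453 mm
θ = 225° = 3.926991 rad
V = θ·R_c·A = 3.926991·11.2453·106.0000 = 4680.973 mm³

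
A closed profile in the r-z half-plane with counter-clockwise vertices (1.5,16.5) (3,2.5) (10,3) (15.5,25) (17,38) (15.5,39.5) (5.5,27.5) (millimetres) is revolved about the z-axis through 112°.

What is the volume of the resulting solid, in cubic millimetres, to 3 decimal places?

Volume = 5708.617 mm³

Profile (r,z), 7 vertices: (1.5,16.5) (3,2.5) (10,3) (15.5,25) (17,38) (15.5,39.5) (5.5,27.5)
edge 0: (1.5,16.5)→(3,2.5)  cross = 1.5·2.5 − 3·16.5 = -45.7500; (r_i+r_j)·cross = 4.5·-45.7500 = -205.8750
edge 1: (3,2.5)→(10,3)  cross = 3·3 − 10·2.5 = -16.0000; (r_i+r_j)·cross = 13·-16.0000 = -208.0000
edge 2: (10,3)→(15.5,25)  cross = 10·25 − 15.5·3 = 203.5000; (r_i+r_j)·cross = 25.5·203.5000 = 5189.2500
edge 3: (15.5,25)→(17,38)  cross = 15.5·38 − 17·25 = 164.0000; (r_i+r_j)·cross = 32.5·164.0000 = 5330.0000
edge 4: (17,38)→(15.5,39.5)  cross = 17·39.5 − 15.5·38 = 82.5000; (r_i+r_j)·cross = 32.5·82.5000 = 2681.2500
edge 5: (15.5,39.5)→(5.5,27.5)  cross = 15.5·27.5 − 5.5·39.5 = 209.0000; (r_i+r_j)·cross = 21·209.0000 = 4389.0000
edge 6: (5.5,27.5)→(1.5,16.5)  cross = 5.5·16.5 − 1.5·27.5 = 49.5000; (r_i+r_j)·cross = 7·49.5000 = 346.5000
Σcross = 646.7500 → A = |Σcross|/2 = 323.3750 mm²
Σ(r_i+r_j)·cross = 17522.1250 → first moment M = |Σ|/6 = 2920.3542
R_c = M/A = 2920.3542/323.3750 = 9.0309 mm
θ = 112° = 1.954769 rad
V = θ·R_c·A = 1.954769·9.0309·323.3750 = 5708.617 mm³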